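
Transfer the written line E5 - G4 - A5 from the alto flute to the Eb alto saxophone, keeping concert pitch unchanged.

First find concert pitch: the alto flute sounds a perfect fourth below written, so E5 G4 A5 sounds B4 D4 E5.
Then write for Eb alto saxophone: it sounds a major sixth below written, so the part must be a major sixth above concert.
B4 → G#5
D4 → B4
E5 → C#6

G#5 B4 C#6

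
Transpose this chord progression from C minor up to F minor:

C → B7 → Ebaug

F E7 Abaug

C minor up to F minor is a perfect fourth; each chord root moves by that interval while the quality stays the same.
C: root C up a perfect fourth → F, giving F.
B7: root B up a perfect fourth → E, giving E7.
Ebaug: root Eb up a perfect fourth → Ab, giving Abaug.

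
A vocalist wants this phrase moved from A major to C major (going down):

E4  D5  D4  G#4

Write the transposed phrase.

G3 F4 F3 B3

A major to C major down is a major sixth, so every note moves down by that interval.
E4 gives G3
D5 gives F4
D4 gives F3
G#4 gives B3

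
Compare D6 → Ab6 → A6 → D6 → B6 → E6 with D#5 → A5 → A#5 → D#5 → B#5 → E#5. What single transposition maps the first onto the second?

down a diminished octave

Take the first pair: D6 → D#5. D to D spans 8 letter names, so the interval is some kind of octave.
D#5 to D6 is 11 semitones, which makes it a diminished octave; the second version is lower, so the direction is down.
Checking another pair — E6 → E#5 — gives the same interval.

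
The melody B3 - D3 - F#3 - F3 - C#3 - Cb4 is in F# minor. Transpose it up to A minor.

D4 F3 A3 Ab3 E3 Ebb4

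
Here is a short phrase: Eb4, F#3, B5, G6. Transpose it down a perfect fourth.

A perfect fourth down from Eb4 gives Bb3.
F#3: a fourth down reaches C, and 5 semitones makes it C#3.
B5 down a perfect fourth is F#5.
A perfect fourth down from G6 gives D6.

Bb3 C#3 F#5 D6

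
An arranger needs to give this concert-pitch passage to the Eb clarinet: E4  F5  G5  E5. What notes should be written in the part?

C#4 D5 E5 C#5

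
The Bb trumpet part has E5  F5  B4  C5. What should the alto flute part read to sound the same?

First find concert pitch: the Bb trumpet sounds a major second below written, so E5 F5 B4 C5 sounds D5 Eb5 A4 Bb4.
Then write for alto flute: it sounds a perfect fourth below written, so the part must be a perfect fourth above concert.
D5 → G5
Eb5 → Ab5
A4 → D5
Bb4 → Eb5

G5 Ab5 D5 Eb5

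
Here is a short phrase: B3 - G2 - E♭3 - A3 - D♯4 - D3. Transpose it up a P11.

E5 C4 Ab4 D5 G#5 G4

B3 gives E5
G2 gives C4
Eb3 gives Ab4
A3 gives D5
D#4 gives G#5
D3 gives G4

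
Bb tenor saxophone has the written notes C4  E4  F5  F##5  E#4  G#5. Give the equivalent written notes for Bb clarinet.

C3 E3 F4 F##4 E#3 G#4

First find concert pitch: the Bb tenor saxophone sounds a major ninth below written, so C4 E4 F5 F##5 E#4 G#5 sounds Bb2 D3 Eb4 E#4 D#3 F#4.
Then write for Bb clarinet: it sounds a major second below written, so the part must be a major second above concert.
Bb2 → C3
D3 → E3
Eb4 → F4
E#4 → F##4
D#3 → E#3
F#4 → G#4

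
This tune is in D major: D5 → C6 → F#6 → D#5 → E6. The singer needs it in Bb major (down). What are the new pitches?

Bb4 Ab5 D6 B4 C6

From D down to Bb is a major third; apply that to each pitch.
D5 gives Bb4
C6 gives Ab5
F#6 gives D6
D#5 gives B4
E6 gives C6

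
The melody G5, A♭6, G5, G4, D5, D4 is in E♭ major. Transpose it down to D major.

F#5 G6 F#5 F#4 C#5 C#4

From E♭ down to D is a minor second; apply that to each pitch.
G5 → F#5
Ab6 → G6
G5 → F#5
G4 → F#4
D5 → C#5
D4 → C#4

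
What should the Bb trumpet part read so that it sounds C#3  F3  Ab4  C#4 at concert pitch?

The Bb trumpet sounds a major second below written, so the written part must be a major second above concert — transpose each note up.
C#3 to D#3
F3 to G3
Ab4 to Bb4
C#4 to D#4

D#3 G3 Bb4 D#4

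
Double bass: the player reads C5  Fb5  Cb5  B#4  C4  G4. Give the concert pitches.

C4 Fb4 Cb4 B#3 C3 G3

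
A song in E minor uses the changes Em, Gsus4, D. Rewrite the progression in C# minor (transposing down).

C#m Esus4 B

E minor down to C# minor is a minor third; each chord root moves by that interval while the quality stays the same.
Em: root E down a minor third → C#, giving C#m.
Gsus4: root G down a minor third → E, giving Esus4.
D: root D down a minor third → B, giving B.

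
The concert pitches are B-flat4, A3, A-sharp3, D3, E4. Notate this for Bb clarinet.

The Bb clarinet sounds a major second below written, so the written part must be a major second above concert — transpose each note up.
Bb4 to C5
A3 to B3
A#3 to B#3
D3 to E3
E4 to F#4

C5 B3 B#3 E3 F#4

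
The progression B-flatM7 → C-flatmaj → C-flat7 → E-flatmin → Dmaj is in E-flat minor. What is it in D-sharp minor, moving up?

E-flat minor up to D-sharp minor is an augmented seventh; each chord root moves by that interval while the quality stays the same.
B-flatM7: root B-flat up an augmented seventh → A#, giving A#M7.
C-flatmaj: root C-flat up an augmented seventh → B, giving Bmaj.
C-flat7: root C-flat up an augmented seventh → B, giving B7.
E-flatmin: root E-flat up an augmented seventh → D#, giving D#min.
Dmaj: root D up an augmented seventh → C##, giving C##maj.

A#M7 Bmaj B7 D#min C##maj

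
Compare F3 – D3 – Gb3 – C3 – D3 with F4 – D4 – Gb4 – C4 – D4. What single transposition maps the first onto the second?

From F3 to F4 is 8 letter names — an octave of some quality.
F3 to F4 is 12 semitones, which makes it a perfect octave; the second version is higher, so the direction is up.
Checking another pair — D3 → D4 — gives the same interval.

up a perfect octave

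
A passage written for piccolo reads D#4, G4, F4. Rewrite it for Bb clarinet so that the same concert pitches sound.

E#5 A5 G5

First find concert pitch: the piccolo sounds a perfect octave above written, so D#4 G4 F4 sounds D#5 G5 F5.
Then write for Bb clarinet: it sounds a major second below written, so the part must be a major second above concert.
D#5 → E#5
G5 → A5
F5 → G5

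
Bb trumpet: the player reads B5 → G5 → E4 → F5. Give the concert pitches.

A5 F5 D4 Eb5

Written C4 on the Bb trumpet sounds as Bb3, a major second lower; apply that shift to every note.
B5 becomes A5
G5 becomes F5
E4 becomes D4
F5 becomes Eb5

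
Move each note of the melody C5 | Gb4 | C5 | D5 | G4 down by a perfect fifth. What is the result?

F4 Cb4 F4 G4 C4

C5 gives F4
Gb4 gives Cb4
C5 gives F4
D5 gives G4
G4 gives C4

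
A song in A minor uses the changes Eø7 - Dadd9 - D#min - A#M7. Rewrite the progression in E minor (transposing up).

A minor up to E minor is a perfect fifth; each chord root moves by that interval while the quality stays the same.
Eø7: root E up a perfect fifth → B, giving Bø7.
Dadd9: root D up a perfect fifth → A, giving Aadd9.
D#min: root D# up a perfect fifth → A#, giving A#min.
A#M7: root A# up a perfect fifth → E#, giving E#M7.

Bø7 Aadd9 A#min E#M7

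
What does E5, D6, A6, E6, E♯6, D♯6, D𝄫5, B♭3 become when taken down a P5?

A4 G5 D6 A5 A#5 G#5 Gbb4 Eb3

A perfect fifth down from E5 gives A4.
D6: a fifth down reaches G, and 7 semitones makes it G5.
A6 down a perfect fifth is D6.
E6: a fifth down reaches A, and 7 semitones makes it A5.
A perfect fifth down from E#6 gives A#5.
D#6: a fifth down reaches G, and 7 semitones makes it G#5.
A perfect fifth down from Dbb5 gives Gbb4.
A perfect fifth down from Bb3 gives Eb3.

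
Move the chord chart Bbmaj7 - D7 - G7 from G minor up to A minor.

G minor up to A minor is a major second; each chord root moves by that interval while the quality stays the same.
Bbmaj7: root Bb up a major second → C, giving Cmaj7.
D7: root D up a major second → E, giving E7.
G7: root G up a major second → A, giving A7.

Cmaj7 E7 A7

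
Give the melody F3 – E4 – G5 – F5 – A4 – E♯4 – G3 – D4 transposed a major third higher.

A3 G#4 B5 A5 C#5 G##4 B3 F#4

F3 gives A3
E4 gives G#4
G5 gives B5
F5 gives A5
A4 gives C#5
E#4 gives G##4
G3 gives B3
D4 gives F#4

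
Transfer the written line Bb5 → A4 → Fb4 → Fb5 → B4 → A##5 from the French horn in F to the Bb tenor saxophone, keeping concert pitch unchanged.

First find concert pitch: the French horn in F sounds a perfect fifth below written, so Bb5 A4 Fb4 Fb5 B4 A##5 sounds Eb5 D4 Bbb3 Bbb4 E4 D##5.
Then write for Bb tenor saxophone: it sounds a major ninth below written, so the part must be a major ninth above concert.
Eb5 → F6
D4 → E5
Bbb3 → Cb5
Bbb4 → Cb6
E4 → F#5
D##5 → E##6

F6 E5 Cb5 Cb6 F#5 E##6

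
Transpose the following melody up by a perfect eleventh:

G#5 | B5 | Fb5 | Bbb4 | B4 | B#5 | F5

G#5 up a perfect eleventh is C#7.
B5: an eleventh up reaches E, and 17 semitones makes it E7.
A perfect eleventh up from Fb5 gives Bbb6.
A perfect eleventh up from Bbb4 gives Ebb6.
B4 up a perfect eleventh is E6.
A perfect eleventh up from B#5 gives E#7.
F5: an eleventh up reaches B, and 17 semitones makes it Bb6.

C#7 E7 Bbb6 Ebb6 E6 E#7 Bb6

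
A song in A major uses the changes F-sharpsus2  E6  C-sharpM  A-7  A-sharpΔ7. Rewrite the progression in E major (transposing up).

A major up to E major is a perfect fifth; each chord root moves by that interval while the quality stays the same.
F-sharpsus2: root F-sharp up a perfect fifth → C#, giving C#sus2.
E6: root E up a perfect fifth → B, giving B6.
C-sharpM: root C-sharp up a perfect fifth → G#, giving G#M.
A-7: root A up a perfect fifth → E, giving E-7.
A-sharpΔ7: root A-sharp up a perfect fifth → E#, giving E#Δ7.

C#sus2 B6 G#M E-7 E#Δ7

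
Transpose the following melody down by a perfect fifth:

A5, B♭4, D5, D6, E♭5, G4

A5 down a perfect fifth is D5.
Bb4: a fifth down reaches E, and 7 semitones makes it Eb4.
D5 down a perfect fifth is G4.
D6: a fifth down reaches G, and 7 semitones makes it G5.
A perfect fifth down from Eb5 gives Ab4.
G4: a fifth down reaches C, and 7 semitones makes it C4.

D5 Eb4 G4 G5 Ab4 C4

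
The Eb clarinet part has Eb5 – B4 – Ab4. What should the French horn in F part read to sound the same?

Db6 A5 Gb5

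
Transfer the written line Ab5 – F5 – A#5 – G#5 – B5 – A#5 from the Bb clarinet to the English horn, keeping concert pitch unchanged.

Db6 Bb5 D#6 C#6 E6 D#6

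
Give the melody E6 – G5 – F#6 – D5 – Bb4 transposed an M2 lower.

E6 → D6
G5 → F5
F#6 → E6
D5 → C5
Bb4 → Ab4

D6 F5 E6 C5 Ab4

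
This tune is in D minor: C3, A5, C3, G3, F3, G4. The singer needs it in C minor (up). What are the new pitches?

Bb3 G6 Bb3 F4 Eb4 F5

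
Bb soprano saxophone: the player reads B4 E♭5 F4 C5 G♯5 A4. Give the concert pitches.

The Bb soprano saxophone sounds a major second below written, so transpose each written note down a major second.
B4 becomes A4
Eb5 becomes Db5
F4 becomes Eb4
C5 becomes Bb4
G#5 becomes F#5
A4 becomes G4

A4 Db5 Eb4 Bb4 F#5 G4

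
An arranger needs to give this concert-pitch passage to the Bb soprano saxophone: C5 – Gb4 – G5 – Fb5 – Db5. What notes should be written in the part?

D5 Ab4 A5 Gb5 Eb5

The Bb soprano saxophone sounds a major second below written, so the written part must be a major second above concert — transpose each note up.
C5 -> D5
Gb4 -> Ab4
G5 -> A5
Fb5 -> Gb5
Db5 -> Eb5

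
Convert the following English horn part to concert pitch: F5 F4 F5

Written C4 on the English horn sounds as F3, a perfect fifth lower; apply that shift to every note.
F5 gives Bb4
F4 gives Bb3
F5 gives Bb4

Bb4 Bb3 Bb4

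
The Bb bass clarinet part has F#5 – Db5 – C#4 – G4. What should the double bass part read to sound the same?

E5 Cb5 B3 F4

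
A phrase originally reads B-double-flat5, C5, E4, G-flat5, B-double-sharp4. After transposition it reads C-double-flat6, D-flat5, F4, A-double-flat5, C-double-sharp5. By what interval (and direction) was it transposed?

Take the first pair: Bbb5 → Cbb6. B to C spans 2 letter names, so the interval is some kind of second.
Bbb5 to Cbb6 is 1 semitone, which makes it a minor second; the second version is higher, so the direction is up.
Checking another pair — B##4 → C##5 — gives the same interval.

up a minor second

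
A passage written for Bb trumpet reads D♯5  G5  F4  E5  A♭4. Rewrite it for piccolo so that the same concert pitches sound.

C#4 F4 Eb3 D4 Gb3

First find concert pitch: the Bb trumpet sounds a major second below written, so D♯5 G5 F4 E5 A♭4 sounds C#5 F5 Eb4 D5 Gb4.
Then write for piccolo: it sounds a perfect octave above written, so the part must be a perfect octave below concert.
C#5 → C#4
F5 → F4
Eb4 → Eb3
D5 → D4
Gb4 → Gb3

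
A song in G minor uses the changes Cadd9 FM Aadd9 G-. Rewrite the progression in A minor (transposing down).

G minor down to A minor is a minor seventh; each chord root moves by that interval while the quality stays the same.
Cadd9: root C down a minor seventh → D, giving Dadd9.
FM: root F down a minor seventh → G, giving GM.
Aadd9: root A down a minor seventh → B, giving Badd9.
G-: root G down a minor seventh → A, giving A-.

Dadd9 GM Badd9 A-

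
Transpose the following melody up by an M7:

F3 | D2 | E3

F3 to E4
D2 to C#3
E3 to D#4

E4 C#3 D#4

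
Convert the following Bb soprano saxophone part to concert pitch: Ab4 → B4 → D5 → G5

Gb4 A4 C5 F5

Written C4 on the Bb soprano saxophone sounds as Bb3, a major second lower; apply that shift to every note.
Ab4 to Gb4
B4 to A4
D5 to C5
G5 to F5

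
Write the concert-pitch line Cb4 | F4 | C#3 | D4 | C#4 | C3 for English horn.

Gb4 C5 G#3 A4 G#4 G3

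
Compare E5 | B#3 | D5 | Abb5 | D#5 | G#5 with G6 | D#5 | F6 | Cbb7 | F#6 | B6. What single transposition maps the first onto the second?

up a minor tenth

From E5 to G6 is 10 letter names — a tenth of some quality.
E5 to G6 is 15 semitones, which makes it a minor tenth; the second version is higher, so the direction is up.
Checking another pair — G#5 → B6 — gives the same interval.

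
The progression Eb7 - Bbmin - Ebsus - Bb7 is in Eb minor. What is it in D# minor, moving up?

D#7 A#min D#sus A#7

Eb minor up to D# minor is an augmented seventh; each chord root moves by that interval while the quality stays the same.
Eb7: root Eb up an augmented seventh → D#, giving D#7.
Bbmin: root Bb up an augmented seventh → A#, giving A#min.
Ebsus: root Eb up an augmented seventh → D#, giving D#sus.
Bb7: root Bb up an augmented seventh → A#, giving A#7.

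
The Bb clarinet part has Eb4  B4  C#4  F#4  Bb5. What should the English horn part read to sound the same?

Ab4 E5 F#4 B4 Eb6

First find concert pitch: the Bb clarinet sounds a major second below written, so Eb4 B4 C#4 F#4 Bb5 sounds Db4 A4 B3 E4 Ab5.
Then write for English horn: it sounds a perfect fifth below written, so the part must be a perfect fifth above concert.
Db4 → Ab4
A4 → E5
B3 → F#4
E4 → B4
Ab5 → Eb6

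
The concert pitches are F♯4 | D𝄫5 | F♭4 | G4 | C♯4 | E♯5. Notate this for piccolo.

The piccolo sounds a perfect octave above written, so the written part must be a perfect octave below concert — transpose each note down.
F#4 -> F#3
Dbb5 -> Dbb4
Fb4 -> Fb3
G4 -> G3
C#4 -> C#3
E#5 -> E#4

F#3 Dbb4 Fb3 G3 C#3 E#4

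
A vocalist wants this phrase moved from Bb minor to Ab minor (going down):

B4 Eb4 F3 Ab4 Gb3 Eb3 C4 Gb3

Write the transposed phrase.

Bb minor to Ab minor down is a major second, so every note moves down by that interval.
B4 → A4
Eb4 → Db4
F3 → Eb3
Ab4 → Gb4
Gb3 → Fb3
Eb3 → Db3
C4 → Bb3
Gb3 → Fb3

A4 Db4 Eb3 Gb4 Fb3 Db3 Bb3 Fb3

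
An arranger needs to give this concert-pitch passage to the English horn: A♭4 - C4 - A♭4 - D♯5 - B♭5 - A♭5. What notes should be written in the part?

The English horn sounds a perfect fifth below written, so the written part must be a perfect fifth above concert — transpose each note up.
Ab4 → Eb5
C4 → G4
Ab4 → Eb5
D#5 → A#5
Bb5 → F6
Ab5 → Eb6

Eb5 G4 Eb5 A#5 F6 Eb6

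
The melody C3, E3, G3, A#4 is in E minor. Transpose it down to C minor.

From E down to C is a major third; apply that to each pitch.
C3 → Ab2
E3 → C3
G3 → Eb3
A#4 → F#4

Ab2 C3 Eb3 F#4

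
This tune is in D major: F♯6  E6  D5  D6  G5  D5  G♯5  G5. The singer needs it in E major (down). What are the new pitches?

D major to E major down is a minor seventh, so every note moves down by that interval.
F#6 -> G#5
E6 -> F#5
D5 -> E4
D6 -> E5
G5 -> A4
D5 -> E4
G#5 -> A#4
G5 -> A4

G#5 F#5 E4 E5 A4 E4 A#4 A4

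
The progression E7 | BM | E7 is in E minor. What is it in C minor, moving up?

C7 GM C7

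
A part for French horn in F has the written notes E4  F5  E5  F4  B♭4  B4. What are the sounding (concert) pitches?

The French horn in F sounds a perfect fifth below written, so transpose each written note down a perfect fifth.
E4 -> A3
F5 -> Bb4
E5 -> A4
F4 -> Bb3
Bb4 -> Eb4
B4 -> E4

A3 Bb4 A4 Bb3 Eb4 E4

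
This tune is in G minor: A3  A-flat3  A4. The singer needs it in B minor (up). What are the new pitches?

G minor to B minor up is a major third, so every note moves up by that interval.
A3 to C#4
Ab3 to C4
A4 to C#5

C#4 C4 C#5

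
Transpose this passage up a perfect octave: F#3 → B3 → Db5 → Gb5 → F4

F#4 B4 Db6 Gb6 F5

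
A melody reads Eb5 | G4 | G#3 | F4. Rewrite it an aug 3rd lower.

Cbb5 Ebb4 Eb3 Dbb4

Eb5 down an augmented third is Cbb5.
G4 down an augmented third is Ebb4.
G#3 down an augmented third is Eb3.
F4: a third down reaches D, and 5 semitones makes it Dbb4.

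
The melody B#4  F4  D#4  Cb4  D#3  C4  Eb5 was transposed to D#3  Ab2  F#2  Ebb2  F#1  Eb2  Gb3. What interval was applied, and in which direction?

From B#4 to D#3 is 13 letter names — a thirteenth of some quality.
D#3 to B#4 is 21 semitones, which makes it a major thirteenth; the second version is lower, so the direction is down.
Checking another pair — Eb5 → Gb3 — gives the same interval.

down a major thirteenth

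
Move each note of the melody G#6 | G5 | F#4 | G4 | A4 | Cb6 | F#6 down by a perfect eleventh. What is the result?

G#6 gives D#5
G5 gives D4
F#4 gives C#3
G4 gives D3
A4 gives E3
Cb6 gives Gb4
F#6 gives C#5

D#5 D4 C#3 D3 E3 Gb4 C#5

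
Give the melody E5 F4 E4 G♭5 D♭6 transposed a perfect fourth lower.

B4 C4 B3 Db5 Ab5

E5 → B4
F4 → C4
E4 → B3
Gb5 → Db5
Db6 → Ab5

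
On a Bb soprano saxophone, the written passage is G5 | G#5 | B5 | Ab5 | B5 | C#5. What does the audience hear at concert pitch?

F5 F#5 A5 Gb5 A5 B4

Written C4 on the Bb soprano saxophone sounds as Bb3, a major second lower; apply that shift to every note.
G5 to F5
G#5 to F#5
B5 to A5
Ab5 to Gb5
B5 to A5
C#5 to B4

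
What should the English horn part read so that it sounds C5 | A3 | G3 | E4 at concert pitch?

G5 E4 D4 B4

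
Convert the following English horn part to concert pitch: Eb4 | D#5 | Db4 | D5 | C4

Ab3 G#4 Gb3 G4 F3

The English horn sounds a perfect fifth below written, so transpose each written note down a perfect fifth.
Eb4 → Ab3
D#5 → G#4
Db4 → Gb3
D5 → G4
C4 → F3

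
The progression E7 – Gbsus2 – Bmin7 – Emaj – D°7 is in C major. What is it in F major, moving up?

A7 Cbsus2 Emin7 Amaj G°7

C major up to F major is a perfect fourth; each chord root moves by that interval while the quality stays the same.
E7: root E up a perfect fourth → A, giving A7.
Gbsus2: root Gb up a perfect fourth → Cb, giving Cbsus2.
Bmin7: root B up a perfect fourth → E, giving Emin7.
Emaj: root E up a perfect fourth → A, giving Amaj.
D°7: root D up a perfect fourth → G, giving G°7.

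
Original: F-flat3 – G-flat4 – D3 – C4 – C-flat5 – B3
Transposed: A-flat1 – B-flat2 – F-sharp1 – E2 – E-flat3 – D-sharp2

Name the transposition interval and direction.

down a minor thirteenth

Take the first pair: Fb3 → Ab1. F to A spans 13 letter names, so the interval is some kind of thirteenth.
Ab1 to Fb3 is 20 semitones, which makes it a minor thirteenth; the second version is lower, so the direction is down.
Checking another pair — B3 → D#2 — gives the same interval.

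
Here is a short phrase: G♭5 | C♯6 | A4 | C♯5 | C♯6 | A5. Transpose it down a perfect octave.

Gb4 C#5 A3 C#4 C#5 A4

Gb5 gives Gb4
C#6 gives C#5
A4 gives A3
C#5 gives C#4
C#6 gives C#5
A5 gives A4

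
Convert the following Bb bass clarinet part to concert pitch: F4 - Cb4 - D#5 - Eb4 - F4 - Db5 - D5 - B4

The Bb bass clarinet sounds a major ninth below written, so transpose each written note down a major ninth.
F4 → Eb3
Cb4 → Bbb2
D#5 → C#4
Eb4 → Db3
F4 → Eb3
Db5 → Cb4
D5 → C4
B4 → A3

Eb3 Bbb2 C#4 Db3 Eb3 Cb4 C4 A3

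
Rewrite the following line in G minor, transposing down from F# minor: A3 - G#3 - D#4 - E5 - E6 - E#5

Bb2 A2 E3 F4 F5 F#4

F# minor to G minor down is a major seventh, so every note moves down by that interval.
A3 becomes Bb2
G#3 becomes A2
D#4 becomes E3
E5 becomes F4
E6 becomes F5
E#5 becomes F#4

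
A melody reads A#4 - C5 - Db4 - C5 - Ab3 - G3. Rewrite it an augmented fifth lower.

A#4 down an augmented fifth is D4.
An augmented fifth down from C5 gives Fb4.
Db4: a fifth down reaches G, and 8 semitones makes it Gbb3.
An augmented fifth down from C5 gives Fb4.
Ab3 down an augmented fifth is Dbb3.
G3 down an augmented fifth is Cb3.

D4 Fb4 Gbb3 Fb4 Dbb3 Cb3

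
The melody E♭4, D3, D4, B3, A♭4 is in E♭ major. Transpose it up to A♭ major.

Ab4 G3 G4 E4 Db5

E♭ major to A♭ major up is a perfect fourth, so every note moves up by that interval.
Eb4 -> Ab4
D3 -> G3
D4 -> G4
B3 -> E4
Ab4 -> Db5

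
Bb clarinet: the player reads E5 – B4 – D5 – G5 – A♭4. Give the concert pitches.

The Bb clarinet sounds a major second below written, so transpose each written note down a major second.
E5 to D5
B4 to A4
D5 to C5
G5 to F5
Ab4 to Gb4

D5 A4 C5 F5 Gb4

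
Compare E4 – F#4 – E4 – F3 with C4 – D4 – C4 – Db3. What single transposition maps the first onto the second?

down a major third

Take the first pair: E4 → C4. E to C spans 3 letter names, so the interval is some kind of third.
C4 to E4 is 4 semitones, which makes it a major third; the second version is lower, so the direction is down.
Checking another pair — F3 → Db3 — gives the same interval.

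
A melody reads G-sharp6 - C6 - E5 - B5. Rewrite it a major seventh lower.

A5 Db5 F4 C5

G#6: a seventh down reaches A, and 11 semitones makes it A5.
A major seventh down from C6 gives Db5.
E5 down a major seventh is F4.
B5 down a major seventh is C5.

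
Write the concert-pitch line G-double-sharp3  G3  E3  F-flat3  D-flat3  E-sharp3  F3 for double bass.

Written C4 sounds as C3 on the double bass, so concert pitches are written a perfect octave up.
G##3 to G##4
G3 to G4
E3 to E4
Fb3 to Fb4
Db3 to Db4
E#3 to E#4
F3 to F4

G##4 G4 E4 Fb4 Db4 E#4 F4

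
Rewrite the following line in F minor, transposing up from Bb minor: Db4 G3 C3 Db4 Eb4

Ab4 D4 G3 Ab4 Bb4

Bb minor to F minor up is a perfect fifth, so every note moves up by that interval.
Db4 → Ab4
G3 → D4
C3 → G3
Db4 → Ab4
Eb4 → Bb4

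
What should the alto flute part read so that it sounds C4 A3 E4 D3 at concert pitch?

F4 D4 A4 G3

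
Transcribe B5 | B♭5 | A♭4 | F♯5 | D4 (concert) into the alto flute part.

E6 Eb6 Db5 B5 G4

The alto flute sounds a perfect fourth below written, so the written part must be a perfect fourth above concert — transpose each note up.
B5 gives E6
Bb5 gives Eb6
Ab4 gives Db5
F#5 gives B5
D4 gives G4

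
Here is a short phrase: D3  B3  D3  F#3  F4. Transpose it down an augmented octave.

Db2 Bb2 Db2 F2 Fb3

D3 gives Db2
B3 gives Bb2
D3 gives Db2
F#3 gives F2
F4 gives Fb3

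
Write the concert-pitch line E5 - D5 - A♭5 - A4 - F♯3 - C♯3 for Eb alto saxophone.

The Eb alto saxophone sounds a major sixth below written, so the written part must be a major sixth above concert — transpose each note up.
E5 → C#6
D5 → B5
Ab5 → F6
A4 → F#5
F#3 → D#4
C#3 → A#3

C#6 B5 F6 F#5 D#4 A#3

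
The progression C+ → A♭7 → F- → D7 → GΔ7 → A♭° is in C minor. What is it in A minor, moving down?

C minor down to A minor is a minor third; each chord root moves by that interval while the quality stays the same.
C+: root C down a minor third → A, giving A+.
A♭7: root A♭ down a minor third → F, giving F7.
F-: root F down a minor third → D, giving D-.
D7: root D down a minor third → B, giving B7.
GΔ7: root G down a minor third → E, giving EΔ7.
A♭°: root A♭ down a minor third → F, giving F°.

A+ F7 D- B7 EΔ7 F°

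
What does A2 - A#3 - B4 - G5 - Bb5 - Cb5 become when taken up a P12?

E4 E#5 F#6 D7 F7 Gb6

A2 up a perfect twelfth is E4.
A#3 up a perfect twelfth is E#5.
B4: a twelfth up reaches F, and 19 semitones makes it F#6.
G5 up a perfect twelfth is D7.
Bb5: a twelfth up reaches F, and 19 semitones makes it F7.
Cb5: a twelfth up reaches G, and 19 semitones makes it Gb6.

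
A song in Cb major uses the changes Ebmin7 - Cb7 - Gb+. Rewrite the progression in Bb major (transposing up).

Dmin7 Bb7 F+

Cb major up to Bb major is a major seventh; each chord root moves by that interval while the quality stays the same.
Ebmin7: root Eb up a major seventh → D, giving Dmin7.
Cb7: root Cb up a major seventh → Bb, giving Bb7.
Gb+: root Gb up a major seventh → F, giving F+.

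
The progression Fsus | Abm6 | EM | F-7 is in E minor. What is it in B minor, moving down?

E minor down to B minor is a perfect fourth; each chord root moves by that interval while the quality stays the same.
Fsus: root F down a perfect fourth → C, giving Csus.
Abm6: root Ab down a perfect fourth → Eb, giving Ebm6.
EM: root E down a perfect fourth → B, giving BM.
F-7: root F down a perfect fourth → C, giving C-7.

Csus Ebm6 BM C-7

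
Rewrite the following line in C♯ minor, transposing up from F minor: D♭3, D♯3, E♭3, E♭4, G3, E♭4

A3 A##3 B3 B4 D#4 B4

From F up to C♯ is an augmented fifth; apply that to each pitch.
Db3 -> A3
D#3 -> A##3
Eb3 -> B3
Eb4 -> B4
G3 -> D#4
Eb4 -> B4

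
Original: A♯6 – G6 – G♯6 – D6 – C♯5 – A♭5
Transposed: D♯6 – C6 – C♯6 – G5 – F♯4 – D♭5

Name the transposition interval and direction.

down a perfect fifth

From A#6 to D#6 is 5 letter names — a fifth of some quality.
D#6 to A#6 is 7 semitones, which makes it a perfect fifth; the second version is lower, so the direction is down.
Checking another pair — Ab5 → Db5 — gives the same interval.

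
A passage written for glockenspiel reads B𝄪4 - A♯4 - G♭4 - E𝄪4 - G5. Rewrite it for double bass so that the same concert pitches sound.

B##7 A#7 Gb7 E##7 G8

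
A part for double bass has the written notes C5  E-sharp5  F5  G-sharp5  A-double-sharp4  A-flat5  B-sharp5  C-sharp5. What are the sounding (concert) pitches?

C4 E#4 F4 G#4 A##3 Ab4 B#4 C#4

The double bass sounds a perfect octave below written, so transpose each written note down a perfect octave.
C5 -> C4
E#5 -> E#4
F5 -> F4
G#5 -> G#4
A##4 -> A##3
Ab5 -> Ab4
B#5 -> B#4
C#5 -> C#4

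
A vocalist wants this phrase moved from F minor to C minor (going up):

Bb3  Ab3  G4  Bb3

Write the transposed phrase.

F4 Eb4 D5 F4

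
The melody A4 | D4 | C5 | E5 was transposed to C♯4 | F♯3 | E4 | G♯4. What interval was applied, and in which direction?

down a minor sixth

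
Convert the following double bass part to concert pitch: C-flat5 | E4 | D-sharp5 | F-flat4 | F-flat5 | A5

Cb4 E3 D#4 Fb3 Fb4 A4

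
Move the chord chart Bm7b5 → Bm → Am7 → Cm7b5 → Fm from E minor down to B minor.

E minor down to B minor is a perfect fourth; each chord root moves by that interval while the quality stays the same.
Bm7b5: root B down a perfect fourth → F#, giving F#m7b5.
Bm: root B down a perfect fourth → F#, giving F#m.
Am7: root A down a perfect fourth → E, giving Em7.
Cm7b5: root C down a perfect fourth → G, giving Gm7b5.
Fm: root F down a perfect fourth → C, giving Cm.

F#m7b5 F#m Em7 Gm7b5 Cm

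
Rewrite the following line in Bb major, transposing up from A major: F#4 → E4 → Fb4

G4 F4 Gbb4

A major to Bb major up is a minor second, so every note moves up by that interval.
F#4 to G4
E4 to F4
Fb4 to Gbb4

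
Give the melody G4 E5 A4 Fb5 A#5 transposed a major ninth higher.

A5 F#6 B5 Gb6 B#6

G4 up a major ninth is A5.
E5 up a major ninth is F#6.
A major ninth up from A4 gives B5.
A major ninth up from Fb5 gives Gb6.
A major ninth up from A#5 gives B#6.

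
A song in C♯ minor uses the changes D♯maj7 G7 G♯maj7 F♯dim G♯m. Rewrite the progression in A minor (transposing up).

Bmaj7 Eb7 Emaj7 Ddim Em

C♯ minor up to A minor is a minor sixth; each chord root moves by that interval while the quality stays the same.
D♯maj7: root D♯ up a minor sixth → B, giving Bmaj7.
G7: root G up a minor sixth → Eb, giving Eb7.
G♯maj7: root G♯ up a minor sixth → E, giving Emaj7.
F♯dim: root F♯ up a minor sixth → D, giving Ddim.
G♯m: root G♯ up a minor sixth → E, giving Em.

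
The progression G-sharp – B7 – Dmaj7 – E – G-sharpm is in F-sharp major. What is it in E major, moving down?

F# A7 Cmaj7 D F#m

F-sharp major down to E major is a major second; each chord root moves by that interval while the quality stays the same.
G-sharp: root G-sharp down a major second → F#, giving F#.
B7: root B down a major second → A, giving A7.
Dmaj7: root D down a major second → C, giving Cmaj7.
E: root E down a major second → D, giving D.
G-sharpm: root G-sharp down a major second → F#, giving F#m.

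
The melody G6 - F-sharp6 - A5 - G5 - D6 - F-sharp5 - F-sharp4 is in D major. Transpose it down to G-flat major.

From D down to G-flat is an augmented fifth; apply that to each pitch.
G6 -> Cb6
F#6 -> Bb5
A5 -> Db5
G5 -> Cb5
D6 -> Gb5
F#5 -> Bb4
F#4 -> Bb3

Cb6 Bb5 Db5 Cb5 Gb5 Bb4 Bb3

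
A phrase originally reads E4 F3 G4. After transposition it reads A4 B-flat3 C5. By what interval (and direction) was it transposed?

up a perfect fourth

Take the first pair: E4 → A4. E to A spans 4 letter names, so the interval is some kind of fourth.
E4 to A4 is 5 semitones, which makes it a perfect fourth; the second version is higher, so the direction is up.
Checking another pair — G4 → C5 — gives the same interval.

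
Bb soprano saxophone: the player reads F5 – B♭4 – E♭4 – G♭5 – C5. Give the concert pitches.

The Bb soprano saxophone sounds a major second below written, so transpose each written note down a major second.
F5 gives Eb5
Bb4 gives Ab4
Eb4 gives Db4
Gb5 gives Fb5
C5 gives Bb4

Eb5 Ab4 Db4 Fb5 Bb4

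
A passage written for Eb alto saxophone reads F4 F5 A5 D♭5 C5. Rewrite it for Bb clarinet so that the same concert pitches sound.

Bb3 Bb4 D5 Gb4 F4

First find concert pitch: the Eb alto saxophone sounds a major sixth below written, so F4 F5 A5 D♭5 C5 sounds Ab3 Ab4 C5 Fb4 Eb4.
Then write for Bb clarinet: it sounds a major second below written, so the part must be a major second above concert.
Ab3 → Bb3
Ab4 → Bb4
C5 → D5
Fb4 → Gb4
Eb4 → F4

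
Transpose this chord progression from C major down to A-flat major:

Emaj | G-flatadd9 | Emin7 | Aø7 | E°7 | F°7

Cmaj Ebbadd9 Cmin7 Fø7 C°7 Db°7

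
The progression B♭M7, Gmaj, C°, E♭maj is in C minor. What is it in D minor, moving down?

CM7 Amaj D° Fmaj

C minor down to D minor is a minor seventh; each chord root moves by that interval while the quality stays the same.
B♭M7: root B♭ down a minor seventh → C, giving CM7.
Gmaj: root G down a minor seventh → A, giving Amaj.
C°: root C down a minor seventh → D, giving D°.
E♭maj: root E♭ down a minor seventh → F, giving Fmaj.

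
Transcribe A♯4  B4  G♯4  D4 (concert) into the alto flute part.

The alto flute sounds a perfect fourth below written, so the written part must be a perfect fourth above concert — transpose each note up.
A#4 becomes D#5
B4 becomes E5
G#4 becomes C#5
D4 becomes G4

D#5 E5 C#5 G4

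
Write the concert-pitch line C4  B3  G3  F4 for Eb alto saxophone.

The Eb alto saxophone sounds a major sixth below written, so the written part must be a major sixth above concert — transpose each note up.
C4 gives A4
B3 gives G#4
G3 gives E4
F4 gives D5

A4 G#4 E4 D5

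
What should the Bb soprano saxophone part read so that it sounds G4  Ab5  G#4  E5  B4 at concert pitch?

The Bb soprano saxophone sounds a major second below written, so the written part must be a major second above concert — transpose each note up.
G4 → A4
Ab5 → Bb5
G#4 → A#4
E5 → F#5
B4 → C#5

A4 Bb5 A#4 F#5 C#5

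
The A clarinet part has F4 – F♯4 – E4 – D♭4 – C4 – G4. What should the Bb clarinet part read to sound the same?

E4 E#4 D#4 C4 B3 F#4

First find concert pitch: the A clarinet sounds a minor third below written, so F4 F♯4 E4 D♭4 C4 G4 sounds D4 D#4 C#4 Bb3 A3 E4.
Then write for Bb clarinet: it sounds a major second below written, so the part must be a major second above concert.
D4 → E4
D#4 → E#4
C#4 → D#4
Bb3 → C4
A3 → B3
E4 → F#4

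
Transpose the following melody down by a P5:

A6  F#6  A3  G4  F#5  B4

A6 -> D6
F#6 -> B5
A3 -> D3
G4 -> C4
F#5 -> B4
B4 -> E4

D6 B5 D3 C4 B4 E4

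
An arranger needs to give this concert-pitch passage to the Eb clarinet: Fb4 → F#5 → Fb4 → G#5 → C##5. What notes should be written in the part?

Db4 D#5 Db4 E#5 A##4

Written C4 sounds as Eb4 on the Eb clarinet, so concert pitches are written a minor third down.
Fb4 to Db4
F#5 to D#5
Fb4 to Db4
G#5 to E#5
C##5 to A##4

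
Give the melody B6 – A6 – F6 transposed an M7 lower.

C6 Bb5 Gb5

A major seventh down from B6 gives C6.
A6 down a major seventh is Bb5.
F6 down a major seventh is Gb5.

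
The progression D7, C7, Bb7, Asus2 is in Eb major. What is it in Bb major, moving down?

Eb major down to Bb major is a perfect fourth; each chord root moves by that interval while the quality stays the same.
D7: root D down a perfect fourth → A, giving A7.
C7: root C down a perfect fourth → G, giving G7.
Bb7: root Bb down a perfect fourth → F, giving F7.
Asus2: root A down a perfect fourth → E, giving Esus2.

A7 G7 F7 Esus2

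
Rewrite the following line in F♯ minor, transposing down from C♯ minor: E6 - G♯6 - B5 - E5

A5 C#6 E5 A4

From C♯ down to F♯ is a perfect fifth; apply that to each pitch.
E6 → A5
G#6 → C#6
B5 → E5
E5 → A4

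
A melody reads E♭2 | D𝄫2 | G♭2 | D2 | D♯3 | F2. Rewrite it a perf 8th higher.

Eb2 to Eb3
Dbb2 to Dbb3
Gb2 to Gb3
D2 to D3
D#3 to D#4
F2 to F3

Eb3 Dbb3 Gb3 D3 D#4 F3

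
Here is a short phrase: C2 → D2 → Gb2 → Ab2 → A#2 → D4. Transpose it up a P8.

C3 D3 Gb3 Ab3 A#3 D5

C2 -> C3
D2 -> D3
Gb2 -> Gb3
Ab2 -> Ab3
A#2 -> A#3
D4 -> D5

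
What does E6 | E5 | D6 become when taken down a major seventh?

F5 F4 Eb5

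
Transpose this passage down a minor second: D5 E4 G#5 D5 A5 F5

C#5 D#4 F##5 C#5 G#5 E5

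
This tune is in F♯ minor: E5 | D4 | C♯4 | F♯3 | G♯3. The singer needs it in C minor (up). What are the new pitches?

Bb5 Ab4 G4 C4 D4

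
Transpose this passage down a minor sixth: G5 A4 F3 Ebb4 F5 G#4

A minor sixth down from G5 gives B4.
A4: a sixth down reaches C, and 8 semitones makes it C#4.
F3: a sixth down reaches A, and 8 semitones makes it A2.
A minor sixth down from Ebb4 gives Gb3.
F5: a sixth down reaches A, and 8 semitones makes it A4.
G#4 down a minor sixth is B#3.

B4 C#4 A2 Gb3 A4 B#3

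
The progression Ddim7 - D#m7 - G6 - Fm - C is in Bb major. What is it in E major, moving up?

G#dim7 G##m7 C#6 Bm F#

Bb major up to E major is an augmented fourth; each chord root moves by that interval while the quality stays the same.
Ddim7: root D up an augmented fourth → G#, giving G#dim7.
D#m7: root D# up an augmented fourth → G##, giving G##m7.
G6: root G up an augmented fourth → C#, giving C#6.
Fm: root F up an augmented fourth → B, giving Bm.
C: root C up an augmented fourth → F#, giving F#.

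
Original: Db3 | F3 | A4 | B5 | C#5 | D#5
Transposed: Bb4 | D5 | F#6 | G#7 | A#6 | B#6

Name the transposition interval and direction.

Take the first pair: Db3 → Bb4. D to B spans 13 letter names, so the interval is some kind of thirteenth.
Db3 to Bb4 is 21 semitones, which makes it a major thirteenth; the second version is higher, so the direction is up.
Checking another pair — D#5 → B#6 — gives the same interval.

up a major thirteenth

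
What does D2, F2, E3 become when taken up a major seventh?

D2 up a major seventh is C#3.
F2: a seventh up reaches E, and 11 semitones makes it E3.
E3: a seventh up reaches D, and 11 semitones makes it D#4.

C#3 E3 D#4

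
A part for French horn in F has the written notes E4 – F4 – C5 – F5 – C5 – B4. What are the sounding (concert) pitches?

The French horn in F sounds a perfect fifth below written, so transpose each written note down a perfect fifth.
E4 becomes A3
F4 becomes Bb3
C5 becomes F4
F5 becomes Bb4
C5 becomes F4
B4 becomes E4

A3 Bb3 F4 Bb4 F4 E4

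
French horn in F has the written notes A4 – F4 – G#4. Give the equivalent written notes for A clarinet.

F4 Db4 E4

First find concert pitch: the French horn in F sounds a perfect fifth below written, so A4 F4 G#4 sounds D4 Bb3 C#4.
Then write for A clarinet: it sounds a minor third below written, so the part must be a minor third above concert.
D4 → F4
Bb3 → Db4
C#4 → E4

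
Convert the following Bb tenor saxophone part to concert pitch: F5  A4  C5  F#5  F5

Eb4 G3 Bb3 E4 Eb4

Written C4 on the Bb tenor saxophone sounds as Bb2, a major ninth lower; apply that shift to every note.
F5 -> Eb4
A4 -> G3
C5 -> Bb3
F#5 -> E4
F5 -> Eb4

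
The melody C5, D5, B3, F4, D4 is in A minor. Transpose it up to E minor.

G5 A5 F#4 C5 A4

From A up to E is a perfect fifth; apply that to each pitch.
C5 -> G5
D5 -> A5
B3 -> F#4
F4 -> C5
D4 -> A4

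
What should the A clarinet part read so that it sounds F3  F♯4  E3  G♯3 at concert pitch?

Ab3 A4 G3 B3

The A clarinet sounds a minor third below written, so the written part must be a minor third above concert — transpose each note up.
F3 becomes Ab3
F#4 becomes A4
E3 becomes G3
G#3 becomes B3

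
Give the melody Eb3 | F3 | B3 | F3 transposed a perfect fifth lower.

Eb3 down a perfect fifth is Ab2.
F3 down a perfect fifth is Bb2.
A perfect fifth down from B3 gives E3.
F3 down a perfect fifth is Bb2.

Ab2 Bb2 E3 Bb2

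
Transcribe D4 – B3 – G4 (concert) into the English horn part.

A4 F#4 D5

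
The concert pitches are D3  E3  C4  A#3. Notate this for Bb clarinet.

E3 F#3 D4 B#3

Written C4 sounds as Bb3 on the Bb clarinet, so concert pitches are written a major second up.
D3 gives E3
E3 gives F#3
C4 gives D4
A#3 gives B#3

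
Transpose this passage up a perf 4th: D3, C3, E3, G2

G3 F3 A3 C3

D3 gives G3
C3 gives F3
E3 gives A3
G2 gives C3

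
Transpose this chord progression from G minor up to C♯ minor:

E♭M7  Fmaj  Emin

G minor up to C♯ minor is an augmented fourth; each chord root moves by that interval while the quality stays the same.
E♭M7: root E♭ up an augmented fourth → A, giving AM7.
Fmaj: root F up an augmented fourth → B, giving Bmaj.
Emin: root E up an augmented fourth → A#, giving A#min.

AM7 Bmaj A#min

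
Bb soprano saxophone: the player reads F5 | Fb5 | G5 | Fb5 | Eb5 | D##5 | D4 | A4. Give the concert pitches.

Eb5 Ebb5 F5 Ebb5 Db5 C##5 C4 G4

The Bb soprano saxophone sounds a major second below written, so transpose each written note down a major second.
F5 becomes Eb5
Fb5 becomes Ebb5
G5 becomes F5
Fb5 becomes Ebb5
Eb5 becomes Db5
D##5 becomes C##5
D4 becomes C4
A4 becomes G4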